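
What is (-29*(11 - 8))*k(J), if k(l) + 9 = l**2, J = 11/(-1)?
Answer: -9744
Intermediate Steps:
J = -11 (J = 11*(-1) = -11)
k(l) = -9 + l**2
(-29*(11 - 8))*k(J) = (-29*(11 - 8))*(-9 + (-11)**2) = (-29*3)*(-9 + 121) = -87*112 = -9744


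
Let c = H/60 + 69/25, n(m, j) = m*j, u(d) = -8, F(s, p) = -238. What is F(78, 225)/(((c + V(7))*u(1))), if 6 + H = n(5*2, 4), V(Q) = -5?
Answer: -8925/502 ≈ -17.779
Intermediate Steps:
n(m, j) = j*m
H = 34 (H = -6 + 4*(5*2) = -6 + 4*10 = -6 + 40 = 34)
c = 499/150 (c = 34/60 + 69/25 = 34*(1/60) + 69*(1/25) = 17/30 + 69/25 = 499/150 ≈ 3.3267)
F(78, 225)/(((c + V(7))*u(1))) = -238*(-1/(8*(499/150 - 5))) = -238/((-251/150*(-8))) = -238/1004/75 = -238*75/1004 = -8925/502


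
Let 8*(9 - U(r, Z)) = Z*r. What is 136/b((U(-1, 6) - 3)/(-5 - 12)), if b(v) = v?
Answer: -9248/27 ≈ -342.52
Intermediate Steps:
U(r, Z) = 9 - Z*r/8
136/b((U(-1, 6) - 3)/(-5 - 12)) = 136/((((9 - ⅛*6*(-1)) - 3)/(-5 - 12))) = 136/((((9 + ¾) - 3)/(-17))) = 136/(((39/4 - 3)*(-1/17))) = 136/(((27/4)*(-1/17))) = 136/(-27/68) = 136*(-68/27) = -9248/27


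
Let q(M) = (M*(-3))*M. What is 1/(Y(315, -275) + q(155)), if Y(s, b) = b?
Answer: -1/72350 ≈ -1.3822e-5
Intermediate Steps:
q(M) = -3*M**2 (q(M) = (-3*M)*M = -3*M**2)
1/(Y(315, -275) + q(155)) = 1/(-275 - 3*155**2) = 1/(-275 - 3*24025) = 1/(-275 - 72075) = 1/(-72350) = -1/72350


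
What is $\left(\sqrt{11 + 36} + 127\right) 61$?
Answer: $7747 + 61 \sqrt{47} \approx 8165.2$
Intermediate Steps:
$\left(\sqrt{11 + 36} + 127\right) 61 = \left(\sqrt{47} + 127\right) 61 = \left(127 + \sqrt{47}\right) 61 = 7747 + 61 \sqrt{47}$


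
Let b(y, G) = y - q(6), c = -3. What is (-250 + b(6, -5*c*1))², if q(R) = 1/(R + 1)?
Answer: 2920681/49 ≈ 59606.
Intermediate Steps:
q(R) = 1/(1 + R)
b(y, G) = -⅐ + y (b(y, G) = y - 1/(1 + 6) = y - 1/7 = y - 1*⅐ = y - ⅐ = -⅐ + y)
(-250 + b(6, -5*c*1))² = (-250 + (-⅐ + 6))² = (-250 + 41/7)² = (-1709/7)² = 2920681/49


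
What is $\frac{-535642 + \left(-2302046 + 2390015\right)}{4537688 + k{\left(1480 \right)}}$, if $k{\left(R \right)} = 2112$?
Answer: $- \frac{447673}{4539800} \approx -0.098611$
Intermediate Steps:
$\frac{-535642 + \left(-2302046 + 2390015\right)}{4537688 + k{\left(1480 \right)}} = \frac{-535642 + \left(-2302046 + 2390015\right)}{4537688 + 2112} = \frac{-535642 + 87969}{4539800} = \left(-447673\right) \frac{1}{4539800} = - \frac{447673}{4539800}$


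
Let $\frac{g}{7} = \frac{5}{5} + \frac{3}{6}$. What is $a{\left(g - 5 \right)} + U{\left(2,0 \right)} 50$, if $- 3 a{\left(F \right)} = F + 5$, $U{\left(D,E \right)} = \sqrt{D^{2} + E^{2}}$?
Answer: $\frac{193}{2} \approx 96.5$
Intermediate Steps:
$g = \frac{21}{2}$ ($g = 7 \left(\frac{5}{5} + \frac{3}{6}\right) = 7 \left(5 \cdot \frac{1}{5} + 3 \cdot \frac{1}{6}\right) = 7 \left(1 + \frac{1}{2}\right) = 7 \cdot \frac{3}{2} = \frac{21}{2} \approx 10.5$)
$a{\left(F \right)} = - \frac{5}{3} - \frac{F}{3}$ ($a{\left(F \right)} = - \frac{F + 5}{3} = - \frac{5 + F}{3} = - \frac{5}{3} - \frac{F}{3}$)
$a{\left(g - 5 \right)} + U{\left(2,0 \right)} 50 = \left(- \frac{5}{3} - \frac{\frac{21}{2} - 5}{3}\right) + \sqrt{2^{2} + 0^{2}} \cdot 50 = \left(- \frac{5}{3} - \frac{\frac{21}{2} - 5}{3}\right) + \sqrt{4 + 0} \cdot 50 = \left(- \frac{5}{3} - \frac{11}{6}\right) + \sqrt{4} \cdot 50 = \left(- \frac{5}{3} - \frac{11}{6}\right) + 2 \cdot 50 = - \frac{7}{2} + 100 = \frac{193}{2}$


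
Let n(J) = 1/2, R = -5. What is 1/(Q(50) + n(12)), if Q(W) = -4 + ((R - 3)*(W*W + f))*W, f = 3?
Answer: -2/2002407 ≈ -9.9880e-7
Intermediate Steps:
n(J) = ½
Q(W) = -4 + W*(-24 - 8*W²) (Q(W) = -4 + ((-5 - 3)*(W*W + 3))*W = -4 + (-8*(W² + 3))*W = -4 + (-8*(3 + W²))*W = -4 + (-24 - 8*W²)*W = -4 + W*(-24 - 8*W²))
1/(Q(50) + n(12)) = 1/((-4 - 24*50 - 8*50³) + ½) = 1/((-4 - 1200 - 8*125000) + ½) = 1/((-4 - 1200 - 1000000) + ½) = 1/(-1001204 + ½) = 1/(-2002407/2) = -2/2002407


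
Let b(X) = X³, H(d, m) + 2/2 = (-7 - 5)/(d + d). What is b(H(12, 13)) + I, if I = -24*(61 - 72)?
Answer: 2085/8 ≈ 260.63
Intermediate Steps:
H(d, m) = -1 - 6/d (H(d, m) = -1 + (-7 - 5)/(d + d) = -1 - 12*1/(2*d) = -1 - 6/d)
I = 264 (I = -24*(-11) = 264)
b(H(12, 13)) + I = ((-6 - 1*12)/12)³ + 264 = ((-6 - 12)/12)³ + 264 = ((1/12)*(-18))³ + 264 = (-3/2)³ + 264 = -27/8 + 264 = 2085/8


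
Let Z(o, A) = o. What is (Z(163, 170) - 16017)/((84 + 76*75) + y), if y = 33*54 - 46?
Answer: -7927/3760 ≈ -2.1082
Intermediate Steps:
y = 1736 (y = 1782 - 46 = 1736)
(Z(163, 170) - 16017)/((84 + 76*75) + y) = (163 - 16017)/((84 + 76*75) + 1736) = -15854/((84 + 5700) + 1736) = -15854/(5784 + 1736) = -15854/7520 = -15854*1/7520 = -7927/3760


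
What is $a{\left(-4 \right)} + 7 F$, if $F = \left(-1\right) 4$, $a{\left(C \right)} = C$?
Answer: $-32$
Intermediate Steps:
$F = -4$
$a{\left(-4 \right)} + 7 F = -4 + 7 \left(-4\right) = -4 - 28 = -32$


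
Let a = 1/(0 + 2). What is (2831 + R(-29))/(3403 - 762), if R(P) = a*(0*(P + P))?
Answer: 149/139 ≈ 1.0719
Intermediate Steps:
a = ½ (a = 1/2 = ½ ≈ 0.50000)
R(P) = 0 (R(P) = (0*(P + P))/2 = (0*(2*P))/2 = (½)*0 = 0)
(2831 + R(-29))/(3403 - 762) = (2831 + 0)/(3403 - 762) = 2831/2641 = 2831*(1/2641) = 149/139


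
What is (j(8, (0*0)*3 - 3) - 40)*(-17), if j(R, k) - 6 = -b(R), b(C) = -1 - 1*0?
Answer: 561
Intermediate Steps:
b(C) = -1 (b(C) = -1 + 0 = -1)
j(R, k) = 7 (j(R, k) = 6 - 1*(-1) = 6 + 1 = 7)
(j(8, (0*0)*3 - 3) - 40)*(-17) = (7 - 40)*(-17) = -33*(-17) = 561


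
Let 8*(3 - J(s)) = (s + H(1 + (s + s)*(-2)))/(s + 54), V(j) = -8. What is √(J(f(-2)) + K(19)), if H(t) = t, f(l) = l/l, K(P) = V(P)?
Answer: I*√60445/110 ≈ 2.2351*I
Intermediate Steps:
K(P) = -8
f(l) = 1
J(s) = 3 - (1 - 3*s)/(8*(54 + s)) (J(s) = 3 - (s + (1 + (s + s)*(-2)))/(8*(s + 54)) = 3 - (s + (1 + (2*s)*(-2)))/(8*(54 + s)) = 3 - (s + (1 - 4*s))/(8*(54 + s)) = 3 - (1 - 3*s)/(8*(54 + s)))
√(J(f(-2)) + K(19)) = √((1295 + 27*1)/(8*(54 + 1)) - 8) = √((⅛)*(1295 + 27)/55 - 8) = √((⅛)*(1/55)*1322 - 8) = √(661/220 - 8) = √(-1099/220) = I*√60445/110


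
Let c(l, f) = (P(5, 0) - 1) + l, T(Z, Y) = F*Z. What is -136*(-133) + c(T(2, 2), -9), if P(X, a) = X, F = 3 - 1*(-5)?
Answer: 18108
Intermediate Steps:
F = 8 (F = 3 + 5 = 8)
T(Z, Y) = 8*Z
c(l, f) = 4 + l (c(l, f) = (5 - 1) + l = 4 + l)
-136*(-133) + c(T(2, 2), -9) = -136*(-133) + (4 + 8*2) = 18088 + (4 + 16) = 18088 + 20 = 18108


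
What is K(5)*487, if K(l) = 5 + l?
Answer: 4870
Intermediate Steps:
K(5)*487 = (5 + 5)*487 = 10*487 = 4870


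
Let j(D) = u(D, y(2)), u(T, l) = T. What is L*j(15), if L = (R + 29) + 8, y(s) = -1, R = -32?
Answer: 75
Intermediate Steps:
j(D) = D
L = 5 (L = (-32 + 29) + 8 = -3 + 8 = 5)
L*j(15) = 5*15 = 75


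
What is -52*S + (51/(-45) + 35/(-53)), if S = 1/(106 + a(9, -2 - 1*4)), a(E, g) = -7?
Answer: -60838/26235 ≈ -2.3190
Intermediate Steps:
S = 1/99 (S = 1/(106 - 7) = 1/99 ≈ 0.010101)
-52*S + (51/(-45) + 35/(-53)) = -52*1/99 + (51/(-45) + 35/(-53)) = -52/99 + (51*(-1/45) + 35*(-1/53)) = -52/99 + (-17/15 - 35/53) = -52/99 - 1426/795 = -60838/26235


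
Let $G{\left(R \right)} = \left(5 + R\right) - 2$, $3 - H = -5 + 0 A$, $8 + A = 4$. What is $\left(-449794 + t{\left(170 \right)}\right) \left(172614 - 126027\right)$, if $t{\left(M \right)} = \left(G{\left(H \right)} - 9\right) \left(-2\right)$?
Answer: $-20954739426$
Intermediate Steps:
$A = -4$ ($A = -8 + 4 = -4$)
$H = 8$ ($H = 3 - \left(-5 + 0 \left(-4\right)\right) = 3 - \left(-5 + 0\right) = 3 - -5 = 3 + 5 = 8$)
$G{\left(R \right)} = 3 + R$
$t{\left(M \right)} = -4$ ($t{\left(M \right)} = \left(\left(3 + 8\right) - 9\right) \left(-2\right) = \left(11 - 9\right) \left(-2\right) = 2 \left(-2\right) = -4$)
$\left(-449794 + t{\left(170 \right)}\right) \left(172614 - 126027\right) = \left(-449794 - 4\right) \left(172614 - 126027\right) = \left(-449798\right) 46587 = -20954739426$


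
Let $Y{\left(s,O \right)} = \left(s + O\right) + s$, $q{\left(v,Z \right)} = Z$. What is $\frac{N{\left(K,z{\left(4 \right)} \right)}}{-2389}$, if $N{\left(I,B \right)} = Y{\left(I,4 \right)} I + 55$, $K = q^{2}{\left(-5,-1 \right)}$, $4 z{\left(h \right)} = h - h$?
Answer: $- \frac{61}{2389} \approx -0.025534$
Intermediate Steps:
$z{\left(h \right)} = 0$ ($z{\left(h \right)} = \frac{h - h}{4} = \frac{1}{4} \cdot 0 = 0$)
$Y{\left(s,O \right)} = O + 2 s$ ($Y{\left(s,O \right)} = \left(O + s\right) + s = O + 2 s$)
$K = 1$ ($K = \left(-1\right)^{2} = 1$)
$N{\left(I,B \right)} = 55 + I \left(4 + 2 I\right)$ ($N{\left(I,B \right)} = \left(4 + 2 I\right) I + 55 = I \left(4 + 2 I\right) + 55 = 55 + I \left(4 + 2 I\right)$)
$\frac{N{\left(K,z{\left(4 \right)} \right)}}{-2389} = \frac{55 + 2 \cdot 1 \left(2 + 1\right)}{-2389} = \left(55 + 2 \cdot 1 \cdot 3\right) \left(- \frac{1}{2389}\right) = \left(55 + 6\right) \left(- \frac{1}{2389}\right) = 61 \left(- \frac{1}{2389}\right) = - \frac{61}{2389}$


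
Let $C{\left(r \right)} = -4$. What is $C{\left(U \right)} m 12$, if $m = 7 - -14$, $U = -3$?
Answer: $-1008$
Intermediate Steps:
$m = 21$ ($m = 7 + 14 = 21$)
$C{\left(U \right)} m 12 = \left(-4\right) 21 \cdot 12 = \left(-84\right) 12 = -1008$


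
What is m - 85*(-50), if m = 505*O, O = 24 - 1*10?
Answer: 11320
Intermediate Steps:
O = 14 (O = 24 - 10 = 14)
m = 7070 (m = 505*14 = 7070)
m - 85*(-50) = 7070 - 85*(-50) = 7070 + 4250 = 11320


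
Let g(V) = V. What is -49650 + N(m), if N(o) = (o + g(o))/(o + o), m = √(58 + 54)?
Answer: -49649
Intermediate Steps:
m = 4*√7 (m = √112 = 4*√7 ≈ 10.583)
N(o) = 1 (N(o) = (o + o)/(o + o) = (2*o)/((2*o)) = (2*o)*(1/(2*o)) = 1)
-49650 + N(m) = -49650 + 1 = -49649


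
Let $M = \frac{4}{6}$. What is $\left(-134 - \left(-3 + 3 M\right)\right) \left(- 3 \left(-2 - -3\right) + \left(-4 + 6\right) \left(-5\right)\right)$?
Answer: $1729$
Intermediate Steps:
$M = \frac{2}{3}$ ($M = 4 \cdot \frac{1}{6} = \frac{2}{3} \approx 0.66667$)
$\left(-134 - \left(-3 + 3 M\right)\right) \left(- 3 \left(-2 - -3\right) + \left(-4 + 6\right) \left(-5\right)\right) = \left(-134 + \left(\left(-3\right) \frac{2}{3} + 3\right)\right) \left(- 3 \left(-2 - -3\right) + \left(-4 + 6\right) \left(-5\right)\right) = \left(-134 + \left(-2 + 3\right)\right) \left(- 3 \left(-2 + 3\right) + 2 \left(-5\right)\right) = \left(-134 + 1\right) \left(\left(-3\right) 1 - 10\right) = - 133 \left(-3 - 10\right) = \left(-133\right) \left(-13\right) = 1729$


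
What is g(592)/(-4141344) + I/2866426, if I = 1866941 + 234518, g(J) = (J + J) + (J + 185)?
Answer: 4348621779755/5935428058272 ≈ 0.73266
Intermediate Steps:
g(J) = 185 + 3*J (g(J) = 2*J + (185 + J) = 185 + 3*J)
I = 2101459
g(592)/(-4141344) + I/2866426 = (185 + 3*592)/(-4141344) + 2101459/2866426 = (185 + 1776)*(-1/4141344) + 2101459*(1/2866426) = 1961*(-1/4141344) + 2101459/2866426 = -1961/4141344 + 2101459/2866426 = 4348621779755/5935428058272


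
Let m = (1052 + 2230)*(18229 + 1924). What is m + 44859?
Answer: 66187005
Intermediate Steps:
m = 66142146 (m = 3282*20153 = 66142146)
m + 44859 = 66142146 + 44859 = 66187005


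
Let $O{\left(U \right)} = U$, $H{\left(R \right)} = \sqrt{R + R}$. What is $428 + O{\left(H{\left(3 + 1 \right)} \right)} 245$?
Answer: $428 + 490 \sqrt{2} \approx 1121.0$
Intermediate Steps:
$H{\left(R \right)} = \sqrt{2} \sqrt{R}$ ($H{\left(R \right)} = \sqrt{2 R} = \sqrt{2} \sqrt{R}$)
$428 + O{\left(H{\left(3 + 1 \right)} \right)} 245 = 428 + \sqrt{2} \sqrt{3 + 1} \cdot 245 = 428 + \sqrt{2} \sqrt{4} \cdot 245 = 428 + \sqrt{2} \cdot 2 \cdot 245 = 428 + 2 \sqrt{2} \cdot 245 = 428 + 490 \sqrt{2}$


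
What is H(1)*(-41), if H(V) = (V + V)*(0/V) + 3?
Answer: -123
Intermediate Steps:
H(V) = 3 (H(V) = (2*V)*0 + 3 = 0 + 3 = 3)
H(1)*(-41) = 3*(-41) = -123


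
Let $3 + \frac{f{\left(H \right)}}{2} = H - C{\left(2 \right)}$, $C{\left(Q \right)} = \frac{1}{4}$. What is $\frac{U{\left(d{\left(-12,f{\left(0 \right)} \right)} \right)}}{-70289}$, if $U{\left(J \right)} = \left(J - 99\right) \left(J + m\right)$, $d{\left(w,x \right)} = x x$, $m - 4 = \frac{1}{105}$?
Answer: $\frac{4410383}{118085520} \approx 0.037349$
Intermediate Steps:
$C{\left(Q \right)} = \frac{1}{4}$
$m = \frac{421}{105}$ ($m = 4 + \frac{1}{105} = \frac{421}{105} \approx 4.0095$)
$f{\left(H \right)} = - \frac{13}{2} + 2 H$ ($f{\left(H \right)} = -6 + 2 \left(H - \frac{1}{4}\right) = -6 + 2 \left(- \frac{1}{4} + H\right) = -6 + \left(- \frac{1}{2} + 2 H\right) = - \frac{13}{2} + 2 H$)
$d{\left(w,x \right)} = x^{2}$
$U{\left(J \right)} = \left(-99 + J\right) \left(\frac{421}{105} + J\right)$ ($U{\left(J \right)} = \left(J - 99\right) \left(J + \frac{421}{105}\right) = \left(-99 + J\right) \left(\frac{421}{105} + J\right)$)
$\frac{U{\left(d{\left(-12,f{\left(0 \right)} \right)} \right)}}{-70289} = \frac{- \frac{13893}{35} + \left(\left(- \frac{13}{2} + 2 \cdot 0\right)^{2}\right)^{2} - \frac{9974 \left(- \frac{13}{2} + 2 \cdot 0\right)^{2}}{105}}{-70289} = \left(- \frac{13893}{35} + \left(\left(- \frac{13}{2} + 0\right)^{2}\right)^{2} - \frac{9974 \left(- \frac{13}{2} + 0\right)^{2}}{105}\right) \left(- \frac{1}{70289}\right) = \left(- \frac{13893}{35} + \left(\left(- \frac{13}{2}\right)^{2}\right)^{2} - \frac{9974 \left(- \frac{13}{2}\right)^{2}}{105}\right) \left(- \frac{1}{70289}\right) = \left(- \frac{13893}{35} + \left(\frac{169}{4}\right)^{2} - \frac{842803}{210}\right) \left(- \frac{1}{70289}\right) = \left(- \frac{13893}{35} + \frac{28561}{16} - \frac{842803}{210}\right) \left(- \frac{1}{70289}\right) = \left(- \frac{4410383}{1680}\right) \left(- \frac{1}{70289}\right) = \frac{4410383}{118085520}$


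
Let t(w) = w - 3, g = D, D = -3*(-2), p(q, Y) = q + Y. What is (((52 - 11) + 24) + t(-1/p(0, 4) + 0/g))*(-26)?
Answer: -3211/2 ≈ -1605.5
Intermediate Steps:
p(q, Y) = Y + q
D = 6
g = 6
t(w) = -3 + w
(((52 - 11) + 24) + t(-1/p(0, 4) + 0/g))*(-26) = (((52 - 11) + 24) + (-3 + (-1/(4 + 0) + 0/6)))*(-26) = ((41 + 24) + (-3 + (-1/4 + 0*(⅙))))*(-26) = (65 + (-3 + (-1*¼ + 0)))*(-26) = (65 + (-3 + (-¼ + 0)))*(-26) = (65 + (-3 - ¼))*(-26) = (65 - 13/4)*(-26) = (247/4)*(-26) = -3211/2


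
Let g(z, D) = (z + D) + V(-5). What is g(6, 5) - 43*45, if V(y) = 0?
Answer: -1924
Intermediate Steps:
g(z, D) = D + z (g(z, D) = (z + D) + 0 = (D + z) + 0 = D + z)
g(6, 5) - 43*45 = (5 + 6) - 43*45 = 11 - 1935 = -1924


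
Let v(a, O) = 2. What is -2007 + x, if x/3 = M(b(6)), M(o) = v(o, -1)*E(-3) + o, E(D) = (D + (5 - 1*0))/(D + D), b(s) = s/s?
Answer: -2006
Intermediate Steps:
b(s) = 1
E(D) = (5 + D)/(2*D) (E(D) = (D + (5 + 0))/((2*D)) = (D + 5)*(1/(2*D)) = (5 + D)*(1/(2*D)) = (5 + D)/(2*D))
M(o) = -⅔ + o (M(o) = 2*((½)*(5 - 3)/(-3)) + o = 2*((½)*(-⅓)*2) + o = 2*(-⅓) + o = -⅔ + o)
x = 1 (x = 3*(-⅔ + 1) = 3*(⅓) = 1)
-2007 + x = -2007 + 1 = -2006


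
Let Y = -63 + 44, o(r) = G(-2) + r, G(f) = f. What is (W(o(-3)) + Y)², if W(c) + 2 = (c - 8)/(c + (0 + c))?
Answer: 38809/100 ≈ 388.09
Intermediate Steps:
o(r) = -2 + r
W(c) = -2 + (-8 + c)/(2*c) (W(c) = -2 + (c - 8)/(c + (0 + c)) = -2 + (-8 + c)/(c + c) = -2 + (-8 + c)/((2*c)) = -2 + (-8 + c)*(1/(2*c)) = -2 + (-8 + c)/(2*c))
Y = -19
(W(o(-3)) + Y)² = ((-3/2 - 4/(-2 - 3)) - 19)² = ((-3/2 - 4/(-5)) - 19)² = ((-3/2 - 4*(-⅕)) - 19)² = ((-3/2 + ⅘) - 19)² = (-7/10 - 19)² = (-197/10)² = 38809/100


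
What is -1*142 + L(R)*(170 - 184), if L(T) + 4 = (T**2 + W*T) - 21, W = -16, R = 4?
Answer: 880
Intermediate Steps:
L(T) = -25 + T**2 - 16*T (L(T) = -4 + ((T**2 - 16*T) - 21) = -4 + (-21 + T**2 - 16*T) = -25 + T**2 - 16*T)
-1*142 + L(R)*(170 - 184) = -1*142 + (-25 + 4**2 - 16*4)*(170 - 184) = -142 + (-25 + 16 - 64)*(-14) = -142 - 73*(-14) = -142 + 1022 = 880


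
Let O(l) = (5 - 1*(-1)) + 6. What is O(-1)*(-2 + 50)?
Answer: 576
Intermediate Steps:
O(l) = 12 (O(l) = (5 + 1) + 6 = 6 + 6 = 12)
O(-1)*(-2 + 50) = 12*(-2 + 50) = 12*48 = 576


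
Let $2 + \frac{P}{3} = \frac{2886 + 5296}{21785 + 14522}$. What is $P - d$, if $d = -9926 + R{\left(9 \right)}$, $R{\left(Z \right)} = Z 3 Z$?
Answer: $\frac{351367385}{36307} \approx 9677.7$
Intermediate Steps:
$R{\left(Z \right)} = 3 Z^{2}$ ($R{\left(Z \right)} = 3 Z Z = 3 Z^{2}$)
$d = -9683$ ($d = -9926 + 3 \cdot 9^{2} = -9926 + 3 \cdot 81 = -9926 + 243 = -9683$)
$P = - \frac{193296}{36307}$ ($P = -6 + 3 \frac{2886 + 5296}{21785 + 14522} = -6 + 3 \cdot \frac{8182}{36307} = -6 + \frac{24546}{36307} = - \frac{193296}{36307} \approx -5.3239$)
$P - d = - \frac{193296}{36307} - -9683 = - \frac{193296}{36307} + 9683 = \frac{351367385}{36307}$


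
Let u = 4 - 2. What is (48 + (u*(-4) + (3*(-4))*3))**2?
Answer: 16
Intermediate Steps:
u = 2
(48 + (u*(-4) + (3*(-4))*3))**2 = (48 + (2*(-4) + (3*(-4))*3))**2 = (48 + (-8 - 12*3))**2 = (48 + (-8 - 36))**2 = (48 - 44)**2 = 4**2 = 16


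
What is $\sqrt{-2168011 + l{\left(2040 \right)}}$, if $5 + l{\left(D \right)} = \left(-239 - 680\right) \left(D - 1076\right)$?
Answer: $2 i \sqrt{763483} \approx 1747.6 i$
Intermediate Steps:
$l{\left(D \right)} = 988839 - 919 D$ ($l{\left(D \right)} = -5 + \left(-239 - 680\right) \left(D - 1076\right) = -5 - 919 \left(-1076 + D\right) = -5 - \left(-988844 + 919 D\right) = 988839 - 919 D$)
$\sqrt{-2168011 + l{\left(2040 \right)}} = \sqrt{-2168011 + \left(988839 - 1874760\right)} = \sqrt{-2168011 - 885921} = \sqrt{-3053932} = 2 i \sqrt{763483}$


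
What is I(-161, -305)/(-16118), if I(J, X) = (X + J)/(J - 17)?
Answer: -233/1434502 ≈ -0.00016243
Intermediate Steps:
I(J, X) = (J + X)/(-17 + J)
I(-161, -305)/(-16118) = ((-161 - 305)/(-17 - 161))/(-16118) = (-466/(-178))*(-1/16118) = -1/178*(-466)*(-1/16118) = (233/89)*(-1/16118) = -233/1434502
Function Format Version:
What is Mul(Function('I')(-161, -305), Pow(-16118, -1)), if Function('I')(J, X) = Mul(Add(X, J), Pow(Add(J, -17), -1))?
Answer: Rational(-233, 1434502) ≈ -0.00016243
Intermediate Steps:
Function('I')(J, X) = Mul(Pow(Add(-17, J), -1), Add(J, X)) (Function('I')(J, X) = Mul(Add(J, X), Pow(Add(-17, J), -1)) = Mul(Pow(Add(-17, J), -1), Add(J, X)))
Mul(Function('I')(-161, -305), Pow(-16118, -1)) = Mul(Mul(Pow(Add(-17, -161), -1), Add(-161, -305)), Pow(-16118, -1)) = Mul(Mul(Pow(-178, -1), -466), Rational(-1, 16118)) = Mul(Mul(Rational(-1, 178), -466), Rational(-1, 16118)) = Mul(Rational(233, 89), Rational(-1, 16118)) = Rational(-233, 1434502)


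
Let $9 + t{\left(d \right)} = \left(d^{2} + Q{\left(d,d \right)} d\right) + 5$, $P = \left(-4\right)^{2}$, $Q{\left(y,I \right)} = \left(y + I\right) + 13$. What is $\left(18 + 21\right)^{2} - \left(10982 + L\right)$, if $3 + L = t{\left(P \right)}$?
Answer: $-10430$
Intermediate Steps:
$Q{\left(y,I \right)} = 13 + I + y$ ($Q{\left(y,I \right)} = \left(I + y\right) + 13 = 13 + I + y$)
$P = 16$
$t{\left(d \right)} = -4 + d^{2} + d \left(13 + 2 d\right)$ ($t{\left(d \right)} = -9 + \left(\left(d^{2} + \left(13 + d + d\right) d\right) + 5\right) = -9 + \left(\left(d^{2} + \left(13 + 2 d\right) d\right) + 5\right) = -9 + \left(\left(d^{2} + d \left(13 + 2 d\right)\right) + 5\right) = -9 + \left(5 + d^{2} + d \left(13 + 2 d\right)\right) = -4 + d^{2} + d \left(13 + 2 d\right)$)
$L = 969$ ($L = -3 + \left(-4 + 3 \cdot 16^{2} + 13 \cdot 16\right) = -3 + \left(-4 + 3 \cdot 256 + 208\right) = -3 + \left(-4 + 768 + 208\right) = -3 + 972 = 969$)
$\left(18 + 21\right)^{2} - \left(10982 + L\right) = \left(18 + 21\right)^{2} - 11951 = 39^{2} - 11951 = 1521 - 11951 = -10430$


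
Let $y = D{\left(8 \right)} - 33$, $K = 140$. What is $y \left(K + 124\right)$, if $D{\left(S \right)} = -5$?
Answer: $-10032$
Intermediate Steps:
$y = -38$ ($y = -5 - 33 = -38$)
$y \left(K + 124\right) = - 38 \left(140 + 124\right) = \left(-38\right) 264 = -10032$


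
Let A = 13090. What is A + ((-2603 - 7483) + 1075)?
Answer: 4079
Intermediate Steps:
A + ((-2603 - 7483) + 1075) = 13090 + ((-2603 - 7483) + 1075) = 13090 + (-10086 + 1075) = 13090 - 9011 = 4079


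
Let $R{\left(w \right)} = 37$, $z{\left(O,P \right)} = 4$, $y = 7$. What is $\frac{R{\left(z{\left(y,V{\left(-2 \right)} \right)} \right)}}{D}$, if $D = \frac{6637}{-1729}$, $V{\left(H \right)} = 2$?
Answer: $- \frac{63973}{6637} \approx -9.6388$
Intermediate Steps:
$D = - \frac{6637}{1729}$ ($D = 6637 \left(- \frac{1}{1729}\right) = - \frac{6637}{1729} \approx -3.8386$)
$\frac{R{\left(z{\left(y,V{\left(-2 \right)} \right)} \right)}}{D} = \frac{37}{- \frac{6637}{1729}} = 37 \left(- \frac{1729}{6637}\right) = - \frac{63973}{6637}$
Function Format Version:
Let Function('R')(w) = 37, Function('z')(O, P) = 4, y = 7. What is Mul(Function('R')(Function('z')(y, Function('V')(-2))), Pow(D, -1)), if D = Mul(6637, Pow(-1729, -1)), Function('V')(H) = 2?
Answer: Rational(-63973, 6637) ≈ -9.6388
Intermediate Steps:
D = Rational(-6637, 1729) (D = Mul(6637, Rational(-1, 1729)) = Rational(-6637, 1729) ≈ -3.8386)
Mul(Function('R')(Function('z')(y, Function('V')(-2))), Pow(D, -1)) = Mul(37, Pow(Rational(-6637, 1729), -1)) = Mul(37, Rational(-1729, 6637)) = Rational(-63973, 6637)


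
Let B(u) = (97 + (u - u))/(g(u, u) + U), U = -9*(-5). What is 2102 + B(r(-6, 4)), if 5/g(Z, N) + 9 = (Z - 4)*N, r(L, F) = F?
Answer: 841673/400 ≈ 2104.2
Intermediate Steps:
g(Z, N) = 5/(-9 + N*(-4 + Z)) (g(Z, N) = 5/(-9 + (Z - 4)*N) = 5/(-9 + (-4 + Z)*N) = 5/(-9 + N*(-4 + Z)))
U = 45
B(u) = 97/(45 + 5/(-9 + u² - 4*u)) (B(u) = (97 + (u - u))/(5/(-9 - 4*u + u*u) + 45) = (97 + 0)/(5/(-9 - 4*u + u²) + 45) = 97/(5/(-9 + u² - 4*u) + 45) = 97/(45 + 5/(-9 + u² - 4*u)))
2102 + B(r(-6, 4)) = 2102 + 97*(9 - 1*4² + 4*4)/(5*(80 - 9*4² + 36*4)) = 2102 + 97*(9 - 1*16 + 16)/(5*(80 - 9*16 + 144)) = 2102 + 97*(9 - 16 + 16)/(5*(80 - 144 + 144)) = 2102 + (97/5)*9/80 = 2102 + (97/5)*(1/80)*9 = 2102 + 873/400 = 841673/400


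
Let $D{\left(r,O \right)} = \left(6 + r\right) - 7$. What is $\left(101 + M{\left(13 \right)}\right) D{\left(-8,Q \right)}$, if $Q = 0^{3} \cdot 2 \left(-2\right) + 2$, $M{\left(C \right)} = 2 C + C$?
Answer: $-1260$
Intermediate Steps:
$M{\left(C \right)} = 3 C$
$Q = 2$ ($Q = 0 \cdot 2 \left(-2\right) + 2 = 0 \left(-2\right) + 2 = 0 + 2 = 2$)
$D{\left(r,O \right)} = -1 + r$ ($D{\left(r,O \right)} = \left(6 + r\right) - 7 = -1 + r$)
$\left(101 + M{\left(13 \right)}\right) D{\left(-8,Q \right)} = \left(101 + 3 \cdot 13\right) \left(-1 - 8\right) = \left(101 + 39\right) \left(-9\right) = 140 \left(-9\right) = -1260$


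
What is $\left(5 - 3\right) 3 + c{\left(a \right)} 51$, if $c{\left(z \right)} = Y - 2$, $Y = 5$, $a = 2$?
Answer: $159$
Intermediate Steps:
$c{\left(z \right)} = 3$ ($c{\left(z \right)} = 5 - 2 = 3$)
$\left(5 - 3\right) 3 + c{\left(a \right)} 51 = \left(5 - 3\right) 3 + 3 \cdot 51 = 2 \cdot 3 + 153 = 6 + 153 = 159$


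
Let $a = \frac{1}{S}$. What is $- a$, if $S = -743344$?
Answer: $\frac{1}{743344} \approx 1.3453 \cdot 10^{-6}$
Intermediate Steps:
$a = - \frac{1}{743344}$ ($a = \frac{1}{-743344} = - \frac{1}{743344} \approx -1.3453 \cdot 10^{-6}$)
$- a = \left(-1\right) \left(- \frac{1}{743344}\right) = \frac{1}{743344}$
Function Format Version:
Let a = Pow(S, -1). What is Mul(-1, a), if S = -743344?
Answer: Rational(1, 743344) ≈ 1.3453e-6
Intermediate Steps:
a = Rational(-1, 743344) (a = Pow(-743344, -1) = Rational(-1, 743344) ≈ -1.3453e-6)
Mul(-1, a) = Mul(-1, Rational(-1, 743344)) = Rational(1, 743344)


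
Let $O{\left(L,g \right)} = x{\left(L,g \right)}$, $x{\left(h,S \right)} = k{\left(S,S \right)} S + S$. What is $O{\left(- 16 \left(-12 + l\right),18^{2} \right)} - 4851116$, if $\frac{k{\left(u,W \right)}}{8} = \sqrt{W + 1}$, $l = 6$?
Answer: $-4850792 + 12960 \sqrt{13} \approx -4.8041 \cdot 10^{6}$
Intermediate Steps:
$k{\left(u,W \right)} = 8 \sqrt{1 + W}$ ($k{\left(u,W \right)} = 8 \sqrt{W + 1} = 8 \sqrt{1 + W}$)
$x{\left(h,S \right)} = S + 8 S \sqrt{1 + S}$ ($x{\left(h,S \right)} = 8 \sqrt{1 + S} S + S = 8 S \sqrt{1 + S} + S = S + 8 S \sqrt{1 + S}$)
$O{\left(L,g \right)} = g \left(1 + 8 \sqrt{1 + g}\right)$
$O{\left(- 16 \left(-12 + l\right),18^{2} \right)} - 4851116 = 18^{2} \left(1 + 8 \sqrt{1 + 18^{2}}\right) - 4851116 = 324 \left(1 + 8 \sqrt{1 + 324}\right) - 4851116 = 324 \left(1 + 8 \sqrt{325}\right) - 4851116 = 324 \left(1 + 8 \cdot 5 \sqrt{13}\right) - 4851116 = 324 \left(1 + 40 \sqrt{13}\right) - 4851116 = \left(324 + 12960 \sqrt{13}\right) - 4851116 = -4850792 + 12960 \sqrt{13}$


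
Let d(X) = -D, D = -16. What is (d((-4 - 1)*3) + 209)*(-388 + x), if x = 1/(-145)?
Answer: -2531745/29 ≈ -87302.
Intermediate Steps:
d(X) = 16 (d(X) = -1*(-16) = 16)
x = -1/145 ≈ -0.0068966
(d((-4 - 1)*3) + 209)*(-388 + x) = (16 + 209)*(-388 - 1/145) = 225*(-56261/145) = -2531745/29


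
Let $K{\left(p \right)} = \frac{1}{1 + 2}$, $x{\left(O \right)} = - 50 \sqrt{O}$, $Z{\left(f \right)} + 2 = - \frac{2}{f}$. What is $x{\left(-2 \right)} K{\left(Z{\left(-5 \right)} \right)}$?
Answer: $- \frac{50 i \sqrt{2}}{3} \approx - 23.57 i$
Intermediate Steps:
$Z{\left(f \right)} = -2 - \frac{2}{f}$
$K{\left(p \right)} = \frac{1}{3}$
$x{\left(-2 \right)} K{\left(Z{\left(-5 \right)} \right)} = - 50 \sqrt{-2} \cdot \frac{1}{3} = - 50 i \sqrt{2} \cdot \frac{1}{3} = - \frac{50 i \sqrt{2}}{3}$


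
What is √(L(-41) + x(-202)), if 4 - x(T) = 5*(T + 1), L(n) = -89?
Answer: 2*√230 ≈ 30.332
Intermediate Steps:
x(T) = -1 - 5*T (x(T) = 4 - 5*(T + 1) = 4 - 5*(1 + T) = 4 - (5 + 5*T) = 4 + (-5 - 5*T) = -1 - 5*T)
√(L(-41) + x(-202)) = √(-89 + (-1 - 5*(-202))) = √(-89 + (-1 + 1010)) = √(-89 + 1009) = √920 = 2*√230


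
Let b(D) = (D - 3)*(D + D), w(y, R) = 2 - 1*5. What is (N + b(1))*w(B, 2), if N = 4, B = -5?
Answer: 0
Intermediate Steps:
w(y, R) = -3 (w(y, R) = 2 - 5 = -3)
b(D) = 2*D*(-3 + D) (b(D) = (-3 + D)*(2*D) = 2*D*(-3 + D))
(N + b(1))*w(B, 2) = (4 + 2*1*(-3 + 1))*(-3) = (4 + 2*1*(-2))*(-3) = (4 - 4)*(-3) = 0*(-3) = 0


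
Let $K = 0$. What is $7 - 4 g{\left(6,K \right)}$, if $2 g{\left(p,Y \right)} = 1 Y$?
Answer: $7$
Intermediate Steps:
$g{\left(p,Y \right)} = \frac{Y}{2}$ ($g{\left(p,Y \right)} = \frac{1 Y}{2} = \frac{Y}{2}$)
$7 - 4 g{\left(6,K \right)} = 7 - 4 \cdot \frac{1}{2} \cdot 0 = 7 - 0 = 7 + 0 = 7$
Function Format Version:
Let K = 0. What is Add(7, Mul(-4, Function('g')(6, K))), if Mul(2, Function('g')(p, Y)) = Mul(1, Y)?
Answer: 7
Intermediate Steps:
Function('g')(p, Y) = Mul(Rational(1, 2), Y) (Function('g')(p, Y) = Mul(Rational(1, 2), Mul(1, Y)) = Mul(Rational(1, 2), Y))
Add(7, Mul(-4, Function('g')(6, K))) = Add(7, Mul(-4, Mul(Rational(1, 2), 0))) = Add(7, Mul(-4, 0)) = Add(7, 0) = 7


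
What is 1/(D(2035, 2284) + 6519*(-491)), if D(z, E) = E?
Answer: -1/3198545 ≈ -3.1264e-7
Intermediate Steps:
1/(D(2035, 2284) + 6519*(-491)) = 1/(2284 + 6519*(-491)) = 1/(2284 - 3200829) = 1/(-3198545) = -1/3198545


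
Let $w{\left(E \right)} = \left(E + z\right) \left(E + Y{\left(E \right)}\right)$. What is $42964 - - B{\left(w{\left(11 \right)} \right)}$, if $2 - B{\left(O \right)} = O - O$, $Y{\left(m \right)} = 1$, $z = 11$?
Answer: $42966$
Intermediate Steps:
$w{\left(E \right)} = \left(1 + E\right) \left(11 + E\right)$ ($w{\left(E \right)} = \left(E + 11\right) \left(E + 1\right) = \left(11 + E\right) \left(1 + E\right) = \left(1 + E\right) \left(11 + E\right)$)
$B{\left(O \right)} = 2$ ($B{\left(O \right)} = 2 - \left(O - O\right) = 2 - 0 = 2 + 0 = 2$)
$42964 - - B{\left(w{\left(11 \right)} \right)} = 42964 - \left(-1\right) 2 = 42964 - -2 = 42964 + 2 = 42966$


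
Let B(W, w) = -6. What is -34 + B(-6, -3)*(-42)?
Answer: 218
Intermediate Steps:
-34 + B(-6, -3)*(-42) = -34 - 6*(-42) = -34 + 252 = 218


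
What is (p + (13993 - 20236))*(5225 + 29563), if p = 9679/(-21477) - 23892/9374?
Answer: -7290859294396912/33554233 ≈ -2.1729e+8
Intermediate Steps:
p = -301929715/100662699 (p = 9679*(-1/21477) - 23892*1/9374 = -9679/21477 - 11946/4687 = -301929715/100662699 ≈ -2.9994)
(p + (13993 - 20236))*(5225 + 29563) = (-301929715/100662699 + (13993 - 20236))*(5225 + 29563) = (-301929715/100662699 - 6243)*34788 = -628739159572/100662699*34788 = -7290859294396912/33554233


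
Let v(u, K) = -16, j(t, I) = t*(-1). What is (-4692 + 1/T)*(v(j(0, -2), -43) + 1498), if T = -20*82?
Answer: -5701906821/820 ≈ -6.9535e+6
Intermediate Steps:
j(t, I) = -t
T = -1640
(-4692 + 1/T)*(v(j(0, -2), -43) + 1498) = (-4692 + 1/(-1640))*(-16 + 1498) = (-4692 - 1/1640)*1482 = -7694881/1640*1482 = -5701906821/820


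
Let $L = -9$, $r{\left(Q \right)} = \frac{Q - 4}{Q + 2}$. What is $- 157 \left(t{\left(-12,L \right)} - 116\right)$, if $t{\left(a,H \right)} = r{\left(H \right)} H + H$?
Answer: $\frac{155744}{7} \approx 22249.0$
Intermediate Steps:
$r{\left(Q \right)} = \frac{-4 + Q}{2 + Q}$
$t{\left(a,H \right)} = H + \frac{H \left(-4 + H\right)}{2 + H}$ ($t{\left(a,H \right)} = \frac{-4 + H}{2 + H} H + H = \frac{H \left(-4 + H\right)}{2 + H} + H = H + \frac{H \left(-4 + H\right)}{2 + H}$)
$- 157 \left(t{\left(-12,L \right)} - 116\right) = - 157 \left(2 \left(-9\right) \frac{1}{2 - 9} \left(-1 - 9\right) - 116\right) = - 157 \left(2 \left(-9\right) \frac{1}{-7} \left(-10\right) - 116\right) = - 157 \left(2 \left(-9\right) \left(- \frac{1}{7}\right) \left(-10\right) - 116\right) = - 157 \left(- \frac{180}{7} - 116\right) = \left(-157\right) \left(- \frac{992}{7}\right) = \frac{155744}{7}$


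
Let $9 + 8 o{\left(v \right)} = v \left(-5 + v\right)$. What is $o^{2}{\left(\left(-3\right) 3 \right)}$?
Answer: $\frac{13689}{64} \approx 213.89$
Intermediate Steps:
$o{\left(v \right)} = - \frac{9}{8} + \frac{v \left(-5 + v\right)}{8}$
$o^{2}{\left(\left(-3\right) 3 \right)} = \left(- \frac{9}{8} - \frac{5 \left(\left(-3\right) 3\right)}{8} + \frac{\left(\left(-3\right) 3\right)^{2}}{8}\right)^{2} = \left(- \frac{9}{8} - - \frac{45}{8} + \frac{\left(-9\right)^{2}}{8}\right)^{2} = \left(- \frac{9}{8} + \frac{45}{8} + \frac{1}{8} \cdot 81\right)^{2} = \left(- \frac{9}{8} + \frac{45}{8} + \frac{81}{8}\right)^{2} = \left(\frac{117}{8}\right)^{2} = \frac{13689}{64}$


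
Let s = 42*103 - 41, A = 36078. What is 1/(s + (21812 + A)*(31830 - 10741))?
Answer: 1/1220846495 ≈ 8.1910e-10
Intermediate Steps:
s = 4285 (s = 4326 - 41 = 4285)
1/(s + (21812 + A)*(31830 - 10741)) = 1/(4285 + (21812 + 36078)*(31830 - 10741)) = 1/(4285 + 57890*21089) = 1/(4285 + 1220842210) = 1/1220846495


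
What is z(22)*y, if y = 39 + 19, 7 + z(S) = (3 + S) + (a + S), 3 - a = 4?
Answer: 2262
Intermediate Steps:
a = -1 (a = 3 - 1*4 = 3 - 4 = -1)
z(S) = -5 + 2*S (z(S) = -7 + ((3 + S) + (-1 + S)) = -7 + (2 + 2*S) = -5 + 2*S)
y = 58
z(22)*y = (-5 + 2*22)*58 = (-5 + 44)*58 = 39*58 = 2262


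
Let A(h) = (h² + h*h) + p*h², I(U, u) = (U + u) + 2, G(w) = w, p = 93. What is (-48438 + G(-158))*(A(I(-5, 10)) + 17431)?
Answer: -1073291256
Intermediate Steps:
I(U, u) = 2 + U + u
A(h) = 95*h² (A(h) = (h² + h*h) + 93*h² = (h² + h²) + 93*h² = 2*h² + 93*h² = 95*h²)
(-48438 + G(-158))*(A(I(-5, 10)) + 17431) = (-48438 - 158)*(95*(2 - 5 + 10)² + 17431) = -48596*(95*7² + 17431) = -48596*(95*49 + 17431) = -48596*(4655 + 17431) = -48596*22086 = -1073291256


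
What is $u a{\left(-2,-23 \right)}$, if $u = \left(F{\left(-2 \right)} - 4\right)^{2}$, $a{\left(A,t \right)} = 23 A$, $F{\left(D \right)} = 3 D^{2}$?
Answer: $-2944$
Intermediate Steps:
$u = 64$ ($u = \left(3 \left(-2\right)^{2} - 4\right)^{2} = \left(3 \cdot 4 - 4\right)^{2} = \left(12 - 4\right)^{2} = 8^{2} = 64$)
$u a{\left(-2,-23 \right)} = 64 \cdot 23 \left(-2\right) = 64 \left(-46\right) = -2944$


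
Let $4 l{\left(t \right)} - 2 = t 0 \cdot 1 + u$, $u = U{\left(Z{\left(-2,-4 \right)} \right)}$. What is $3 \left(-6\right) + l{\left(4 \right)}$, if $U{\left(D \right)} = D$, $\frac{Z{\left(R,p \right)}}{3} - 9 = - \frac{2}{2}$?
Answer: $- \frac{23}{2} \approx -11.5$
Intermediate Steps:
$Z{\left(R,p \right)} = 24$ ($Z{\left(R,p \right)} = 27 + 3 \left(- \frac{2}{2}\right) = 27 + 3 \left(\left(-2\right) \frac{1}{2}\right) = 27 + 3 \left(-1\right) = 27 - 3 = 24$)
$u = 24$
$l{\left(t \right)} = \frac{13}{2}$ ($l{\left(t \right)} = \frac{1}{2} + \frac{t 0 \cdot 1 + 24}{4} = \frac{1}{2} + \frac{t 0 + 24}{4} = \frac{1}{2} + \frac{0 + 24}{4} = \frac{1}{2} + \frac{1}{4} \cdot 24 = \frac{1}{2} + 6 = \frac{13}{2}$)
$3 \left(-6\right) + l{\left(4 \right)} = 3 \left(-6\right) + \frac{13}{2} = -18 + \frac{13}{2} = - \frac{23}{2}$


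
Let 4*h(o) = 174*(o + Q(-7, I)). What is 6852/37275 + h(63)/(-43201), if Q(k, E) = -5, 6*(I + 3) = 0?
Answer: 67322809/536772425 ≈ 0.12542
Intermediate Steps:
I = -3 (I = -3 + (1/6)*0 = -3 + 0 = -3)
h(o) = -435/2 + 87*o/2 (h(o) = (174*(o - 5))/4 = (174*(-5 + o))/4 = (-870 + 174*o)/4 = -435/2 + 87*o/2)
6852/37275 + h(63)/(-43201) = 6852/37275 + (-435/2 + (87/2)*63)/(-43201) = 6852*(1/37275) + (-435/2 + 5481/2)*(-1/43201) = 2284/12425 + 2523*(-1/43201) = 2284/12425 - 2523/43201 = 67322809/536772425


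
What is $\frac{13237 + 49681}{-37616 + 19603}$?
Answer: $- \frac{62918}{18013} \approx -3.4929$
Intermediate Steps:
$\frac{13237 + 49681}{-37616 + 19603} = \frac{62918}{-18013} = 62918 \left(- \frac{1}{18013}\right) = - \frac{62918}{18013}$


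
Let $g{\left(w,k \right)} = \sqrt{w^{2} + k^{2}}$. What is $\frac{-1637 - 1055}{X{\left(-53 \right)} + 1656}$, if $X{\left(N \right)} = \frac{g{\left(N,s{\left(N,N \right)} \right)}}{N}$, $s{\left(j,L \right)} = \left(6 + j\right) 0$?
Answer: $- \frac{2692}{1655} \approx -1.6266$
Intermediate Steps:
$s{\left(j,L \right)} = 0$
$g{\left(w,k \right)} = \sqrt{k^{2} + w^{2}}$
$X{\left(N \right)} = \frac{\sqrt{N^{2}}}{N}$ ($X{\left(N \right)} = \frac{\sqrt{0^{2} + N^{2}}}{N} = \frac{\sqrt{0 + N^{2}}}{N} = \frac{\sqrt{N^{2}}}{N}$)
$\frac{-1637 - 1055}{X{\left(-53 \right)} + 1656} = \frac{-1637 - 1055}{\frac{\sqrt{\left(-53\right)^{2}}}{-53} + 1656} = - \frac{2692}{- \frac{\sqrt{2809}}{53} + 1656} = - \frac{2692}{\left(- \frac{1}{53}\right) 53 + 1656} = - \frac{2692}{-1 + 1656} = - \frac{2692}{1655}$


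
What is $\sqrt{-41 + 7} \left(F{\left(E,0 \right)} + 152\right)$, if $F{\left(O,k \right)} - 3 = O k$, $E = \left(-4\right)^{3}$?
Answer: $155 i \sqrt{34} \approx 903.8 i$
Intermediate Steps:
$E = -64$
$F{\left(O,k \right)} = 3 + O k$
$\sqrt{-41 + 7} \left(F{\left(E,0 \right)} + 152\right) = \sqrt{-41 + 7} \left(\left(3 - 0\right) + 152\right) = \sqrt{-34} \left(\left(3 + 0\right) + 152\right) = i \sqrt{34} \left(3 + 152\right) = i \sqrt{34} \cdot 155 = 155 i \sqrt{34}$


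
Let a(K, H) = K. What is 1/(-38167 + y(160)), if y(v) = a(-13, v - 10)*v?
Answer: -1/40247 ≈ -2.4847e-5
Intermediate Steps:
y(v) = -13*v
1/(-38167 + y(160)) = 1/(-38167 - 13*160) = 1/(-38167 - 2080) = 1/(-40247) = -1/40247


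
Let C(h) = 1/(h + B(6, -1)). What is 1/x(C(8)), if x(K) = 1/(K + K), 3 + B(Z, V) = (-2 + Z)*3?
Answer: 2/17 ≈ 0.11765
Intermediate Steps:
B(Z, V) = -9 + 3*Z (B(Z, V) = -3 + (-2 + Z)*3 = -3 + (-6 + 3*Z) = -9 + 3*Z)
C(h) = 1/(9 + h) (C(h) = 1/(h + (-9 + 3*6)) = 1/(h + (-9 + 18)) = 1/(h + 9) = 1/(9 + h))
x(K) = 1/(2*K)
1/x(C(8)) = 1/(1/(2*(1/(9 + 8)))) = 1/(1/(2*(1/17))) = 1/((½)*17) = 1/(17/2) = 2/17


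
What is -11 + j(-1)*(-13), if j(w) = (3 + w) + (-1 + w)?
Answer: -11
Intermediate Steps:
j(w) = 2 + 2*w
-11 + j(-1)*(-13) = -11 + (2 + 2*(-1))*(-13) = -11 + (2 - 2)*(-13) = -11 + 0*(-13) = -11 + 0 = -11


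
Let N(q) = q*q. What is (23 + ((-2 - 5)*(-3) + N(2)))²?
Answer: 2304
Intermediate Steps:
N(q) = q²
(23 + ((-2 - 5)*(-3) + N(2)))² = (23 + ((-2 - 5)*(-3) + 2²))² = (23 + (-7*(-3) + 4))² = (23 + (21 + 4))² = (23 + 25)² = 48² = 2304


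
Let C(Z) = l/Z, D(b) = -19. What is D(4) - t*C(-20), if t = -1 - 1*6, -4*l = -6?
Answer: -781/40 ≈ -19.525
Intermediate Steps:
l = 3/2 (l = -¼*(-6) = 3/2 ≈ 1.5000)
t = -7 (t = -1 - 6 = -7)
C(Z) = 3/(2*Z)
D(4) - t*C(-20) = -19 - (-7)*(3/2)/(-20) = -19 - (-7)*(3/2)*(-1/20) = -19 - (-7)*(-3)/40 = -19 - 1*21/40 = -19 - 21/40 = -781/40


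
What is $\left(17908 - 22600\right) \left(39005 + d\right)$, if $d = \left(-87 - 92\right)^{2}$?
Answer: $-333347832$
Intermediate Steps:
$d = 32041$ ($d = \left(-179\right)^{2} = 32041$)
$\left(17908 - 22600\right) \left(39005 + d\right) = \left(17908 - 22600\right) \left(39005 + 32041\right) = \left(-4692\right) 71046 = -333347832$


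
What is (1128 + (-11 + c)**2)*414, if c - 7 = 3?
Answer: 467406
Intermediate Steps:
c = 10 (c = 7 + 3 = 10)
(1128 + (-11 + c)**2)*414 = (1128 + (-11 + 10)**2)*414 = (1128 + (-1)**2)*414 = (1128 + 1)*414 = 1129*414 = 467406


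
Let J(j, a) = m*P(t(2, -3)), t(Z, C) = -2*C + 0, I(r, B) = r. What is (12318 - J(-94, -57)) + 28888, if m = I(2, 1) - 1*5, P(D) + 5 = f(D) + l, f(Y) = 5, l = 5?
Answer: 41221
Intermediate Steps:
t(Z, C) = -2*C
P(D) = 5 (P(D) = -5 + (5 + 5) = -5 + 10 = 5)
m = -3 (m = 2 - 1*5 = 2 - 5 = -3)
J(j, a) = -15 (J(j, a) = -3*5 = -15)
(12318 - J(-94, -57)) + 28888 = (12318 - 1*(-15)) + 28888 = (12318 + 15) + 28888 = 12333 + 28888 = 41221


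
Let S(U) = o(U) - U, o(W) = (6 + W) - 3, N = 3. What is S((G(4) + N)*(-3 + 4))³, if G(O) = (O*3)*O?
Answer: 27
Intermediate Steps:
o(W) = 3 + W
G(O) = 3*O² (G(O) = (3*O)*O = 3*O²)
S(U) = 3 (S(U) = (3 + U) - U = 3)
S((G(4) + N)*(-3 + 4))³ = 3³ = 27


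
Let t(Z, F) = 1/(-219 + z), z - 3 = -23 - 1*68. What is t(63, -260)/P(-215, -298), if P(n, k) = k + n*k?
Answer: -1/19578004 ≈ -5.1078e-8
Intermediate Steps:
P(n, k) = k + k*n
z = -88 (z = 3 + (-23 - 1*68) = 3 + (-23 - 68) = 3 - 91 = -88)
t(Z, F) = -1/307 (t(Z, F) = 1/(-219 - 88) = 1/(-307) = -1/307)
t(63, -260)/P(-215, -298) = -(-1/(298*(1 - 215)))/307 = -1/(307*((-298*(-214)))) = -1/307/63772 = -1/307*1/63772 = -1/19578004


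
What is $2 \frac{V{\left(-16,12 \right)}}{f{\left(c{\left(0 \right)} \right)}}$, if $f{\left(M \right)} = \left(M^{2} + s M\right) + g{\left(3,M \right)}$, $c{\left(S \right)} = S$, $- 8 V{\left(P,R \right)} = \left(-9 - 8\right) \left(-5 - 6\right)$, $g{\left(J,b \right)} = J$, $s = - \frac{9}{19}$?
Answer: $- \frac{187}{12} \approx -15.583$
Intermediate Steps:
$s = - \frac{9}{19}$ ($s = \left(-9\right) \frac{1}{19} = - \frac{9}{19} \approx -0.47368$)
$V{\left(P,R \right)} = - \frac{187}{8}$ ($V{\left(P,R \right)} = - \frac{\left(-9 - 8\right) \left(-5 - 6\right)}{8} = - \frac{\left(-17\right) \left(-11\right)}{8} = \left(- \frac{1}{8}\right) 187 = - \frac{187}{8}$)
$f{\left(M \right)} = 3 + M^{2} - \frac{9 M}{19}$ ($f{\left(M \right)} = \left(M^{2} - \frac{9 M}{19}\right) + 3 = 3 + M^{2} - \frac{9 M}{19}$)
$2 \frac{V{\left(-16,12 \right)}}{f{\left(c{\left(0 \right)} \right)}} = 2 \left(- \frac{187}{8 \left(3 + 0^{2} - 0\right)}\right) = 2 \left(- \frac{187}{8 \left(3 + 0 + 0\right)}\right) = 2 \left(- \frac{187}{8 \cdot 3}\right) = 2 \left(\left(- \frac{187}{8}\right) \frac{1}{3}\right) = 2 \left(- \frac{187}{24}\right) = - \frac{187}{12}$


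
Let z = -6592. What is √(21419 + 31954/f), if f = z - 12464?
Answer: √486081055410/4764 ≈ 146.35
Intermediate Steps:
f = -19056 (f = -6592 - 12464 = -19056)
√(21419 + 31954/f) = √(21419 + 31954/(-19056)) = √(21419 + 31954*(-1/19056)) = √(21419 - 15977/9528) = √(204064255/9528) = √486081055410/4764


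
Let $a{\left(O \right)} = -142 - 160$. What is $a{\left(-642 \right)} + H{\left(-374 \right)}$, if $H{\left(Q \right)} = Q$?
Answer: $-676$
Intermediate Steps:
$a{\left(O \right)} = -302$ ($a{\left(O \right)} = -142 - 160 = -302$)
$a{\left(-642 \right)} + H{\left(-374 \right)} = -302 - 374 = -676$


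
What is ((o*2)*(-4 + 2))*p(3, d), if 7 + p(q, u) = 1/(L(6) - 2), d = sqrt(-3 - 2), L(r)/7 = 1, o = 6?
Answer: 816/5 ≈ 163.20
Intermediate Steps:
L(r) = 7 (L(r) = 7*1 = 7)
d = I*sqrt(5) (d = sqrt(-5) = I*sqrt(5) ≈ 2.2361*I)
p(q, u) = -34/5 (p(q, u) = -7 + 1/(7 - 2) = -7 + 1/5 = -34/5)
((o*2)*(-4 + 2))*p(3, d) = ((6*2)*(-4 + 2))*(-34/5) = (12*(-2))*(-34/5) = -24*(-34/5) = 816/5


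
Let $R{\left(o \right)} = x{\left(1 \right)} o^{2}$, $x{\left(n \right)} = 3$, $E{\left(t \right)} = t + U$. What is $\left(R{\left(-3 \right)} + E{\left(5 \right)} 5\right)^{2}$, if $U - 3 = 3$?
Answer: $6724$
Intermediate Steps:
$U = 6$ ($U = 3 + 3 = 6$)
$E{\left(t \right)} = 6 + t$ ($E{\left(t \right)} = t + 6 = 6 + t$)
$R{\left(o \right)} = 3 o^{2}$
$\left(R{\left(-3 \right)} + E{\left(5 \right)} 5\right)^{2} = \left(3 \left(-3\right)^{2} + \left(6 + 5\right) 5\right)^{2} = \left(3 \cdot 9 + 11 \cdot 5\right)^{2} = \left(27 + 55\right)^{2} = 82^{2} = 6724$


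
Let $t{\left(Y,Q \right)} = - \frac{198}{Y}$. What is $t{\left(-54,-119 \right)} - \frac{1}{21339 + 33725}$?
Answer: $\frac{605701}{165192} \approx 3.6666$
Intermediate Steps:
$t{\left(-54,-119 \right)} - \frac{1}{21339 + 33725} = - \frac{198}{-54} - \frac{1}{21339 + 33725} = \left(-198\right) \left(- \frac{1}{54}\right) - \frac{1}{55064} = \frac{11}{3} - \frac{1}{55064} = \frac{605701}{165192}$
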